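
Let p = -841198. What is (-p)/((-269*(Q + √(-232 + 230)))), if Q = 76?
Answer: -31965524/777141 + 420599*I*√2/777141 ≈ -41.132 + 0.76539*I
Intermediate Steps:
(-p)/((-269*(Q + √(-232 + 230)))) = (-1*(-841198))/((-269*(76 + √(-232 + 230)))) = 841198/((-269*(76 + √(-2)))) = 841198/((-269*(76 + I*√2))) = 841198/(-20444 - 269*I*√2)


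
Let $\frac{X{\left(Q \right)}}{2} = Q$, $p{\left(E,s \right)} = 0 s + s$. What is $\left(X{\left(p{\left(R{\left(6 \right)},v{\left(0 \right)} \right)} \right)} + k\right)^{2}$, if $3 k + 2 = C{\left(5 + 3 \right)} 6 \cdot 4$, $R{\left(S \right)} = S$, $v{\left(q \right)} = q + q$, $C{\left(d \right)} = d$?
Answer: $\frac{36100}{9} \approx 4011.1$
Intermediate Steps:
$v{\left(q \right)} = 2 q$
$p{\left(E,s \right)} = s$ ($p{\left(E,s \right)} = 0 + s = s$)
$X{\left(Q \right)} = 2 Q$
$k = \frac{190}{3}$ ($k = - \frac{2}{3} + \frac{\left(5 + 3\right) 6 \cdot 4}{3} = - \frac{2}{3} + \frac{8 \cdot 6 \cdot 4}{3} = - \frac{2}{3} + \frac{48 \cdot 4}{3} = - \frac{2}{3} + \frac{1}{3} \cdot 192 = - \frac{2}{3} + 64 = \frac{190}{3} \approx 63.333$)
$\left(X{\left(p{\left(R{\left(6 \right)},v{\left(0 \right)} \right)} \right)} + k\right)^{2} = \left(2 \cdot 2 \cdot 0 + \frac{190}{3}\right)^{2} = \left(2 \cdot 0 + \frac{190}{3}\right)^{2} = \left(0 + \frac{190}{3}\right)^{2} = \left(\frac{190}{3}\right)^{2} = \frac{36100}{9}$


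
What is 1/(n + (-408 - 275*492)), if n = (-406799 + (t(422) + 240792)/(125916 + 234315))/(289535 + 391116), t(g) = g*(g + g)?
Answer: -245191590381/33274606888438357 ≈ -7.3687e-6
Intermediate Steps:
t(g) = 2*g² (t(g) = g*(2*g) = 2*g²)
n = -146541013609/245191590381 (n = (-406799 + (2*422² + 240792)/(125916 + 234315))/(289535 + 391116) = (-406799 + (2*178084 + 240792)/360231)/680651 = (-406799 + (356168 + 240792)*(1/360231))*(1/680651) = (-406799 + 596960*(1/360231))*(1/680651) = (-406799 + 596960/360231)*(1/680651) = -146541013609/360231*1/680651 = -146541013609/245191590381 ≈ -0.59766)
1/(n + (-408 - 275*492)) = 1/(-146541013609/245191590381 + (-408 - 275*492)) = 1/(-146541013609/245191590381 + (-408 - 135300)) = 1/(-146541013609/245191590381 - 135708) = 1/(-33274606888438357/245191590381) = -245191590381/33274606888438357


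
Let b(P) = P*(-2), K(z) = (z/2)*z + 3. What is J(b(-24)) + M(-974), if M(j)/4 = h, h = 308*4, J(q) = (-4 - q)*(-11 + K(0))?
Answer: 5344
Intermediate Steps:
K(z) = 3 + z²/2 (K(z) = (z*(½))*z + 3 = (z/2)*z + 3 = z²/2 + 3 = 3 + z²/2)
b(P) = -2*P
J(q) = 32 + 8*q (J(q) = (-4 - q)*(-11 + (3 + (½)*0²)) = (-4 - q)*(-11 + (3 + (½)*0)) = (-4 - q)*(-11 + (3 + 0)) = (-4 - q)*(-11 + 3) = (-4 - q)*(-8) = 32 + 8*q)
h = 1232
M(j) = 4928 (M(j) = 4*1232 = 4928)
J(b(-24)) + M(-974) = (32 + 8*(-2*(-24))) + 4928 = (32 + 8*48) + 4928 = (32 + 384) + 4928 = 416 + 4928 = 5344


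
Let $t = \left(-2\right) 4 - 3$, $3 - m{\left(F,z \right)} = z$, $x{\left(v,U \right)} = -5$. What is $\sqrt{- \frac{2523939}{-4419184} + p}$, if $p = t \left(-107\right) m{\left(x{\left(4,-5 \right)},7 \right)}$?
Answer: $\frac{i \sqrt{164310281443}}{5908} \approx 68.611 i$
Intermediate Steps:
$m{\left(F,z \right)} = 3 - z$
$t = -11$ ($t = -8 - 3 = -11$)
$p = -4708$ ($p = \left(-11\right) \left(-107\right) \left(3 - 7\right) = 1177 \left(3 - 7\right) = 1177 \left(-4\right) = -4708$)
$\sqrt{- \frac{2523939}{-4419184} + p} = \sqrt{- \frac{2523939}{-4419184} - 4708} = \sqrt{\left(-2523939\right) \left(- \frac{1}{4419184}\right) - 4708} = \sqrt{\frac{13497}{23632} - 4708} = \sqrt{- \frac{111245959}{23632}} = \frac{i \sqrt{164310281443}}{5908}$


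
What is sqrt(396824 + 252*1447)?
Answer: 2*sqrt(190367) ≈ 872.62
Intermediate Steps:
sqrt(396824 + 252*1447) = sqrt(396824 + 364644) = sqrt(761468) = 2*sqrt(190367)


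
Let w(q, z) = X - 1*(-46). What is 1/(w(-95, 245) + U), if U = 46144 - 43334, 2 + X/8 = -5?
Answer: 1/2800 ≈ 0.00035714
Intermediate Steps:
X = -56 (X = -16 + 8*(-5) = -16 - 40 = -56)
w(q, z) = -10 (w(q, z) = -56 - 1*(-46) = -56 + 46 = -10)
U = 2810
1/(w(-95, 245) + U) = 1/(-10 + 2810) = 1/2800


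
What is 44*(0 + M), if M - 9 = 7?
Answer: 704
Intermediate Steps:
M = 16 (M = 9 + 7 = 16)
44*(0 + M) = 44*(0 + 16) = 44*16 = 704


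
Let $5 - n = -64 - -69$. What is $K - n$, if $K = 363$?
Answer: $363$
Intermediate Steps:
$n = 0$ ($n = 5 - \left(-64 - -69\right) = 5 - \left(-64 + 69\right) = 5 - 5 = 0$)
$K - n = 363 - 0 = 363 + 0 = 363$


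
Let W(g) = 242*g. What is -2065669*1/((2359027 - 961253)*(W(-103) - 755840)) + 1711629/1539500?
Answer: 116747675831931971/105006833232119875 ≈ 1.1118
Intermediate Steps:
-2065669*1/((2359027 - 961253)*(W(-103) - 755840)) + 1711629/1539500 = -2065669*1/((2359027 - 961253)*(242*(-103) - 755840)) + 1711629/1539500 = -2065669*1/(1397774*(-24926 - 755840)) + 1711629*(1/1539500) = -2065669/((-780766*1397774)) + 1711629/1539500 = -2065669/(-1091334414884) + 1711629/1539500 = -2065669*(-1/1091334414884) + 1711629/1539500 = 2065669/1091334414884 + 1711629/1539500 = 116747675831931971/105006833232119875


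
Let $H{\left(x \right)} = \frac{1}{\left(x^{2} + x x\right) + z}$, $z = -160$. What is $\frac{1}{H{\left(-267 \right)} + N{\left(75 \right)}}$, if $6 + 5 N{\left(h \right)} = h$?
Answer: $\frac{712090}{9826847} \approx 0.072464$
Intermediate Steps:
$N{\left(h \right)} = - \frac{6}{5} + \frac{h}{5}$
$H{\left(x \right)} = \frac{1}{-160 + 2 x^{2}}$ ($H{\left(x \right)} = \frac{1}{\left(x^{2} + x x\right) - 160} = \frac{1}{\left(x^{2} + x^{2}\right) - 160} = \frac{1}{2 x^{2} - 160} = \frac{1}{-160 + 2 x^{2}}$)
$\frac{1}{H{\left(-267 \right)} + N{\left(75 \right)}} = \frac{1}{\frac{1}{2 \left(-80 + \left(-267\right)^{2}\right)} + \left(- \frac{6}{5} + \frac{1}{5} \cdot 75\right)} = \frac{1}{\frac{1}{2 \left(-80 + 71289\right)} + \left(- \frac{6}{5} + 15\right)} = \frac{1}{\frac{1}{2 \cdot 71209} + \frac{69}{5}} = \frac{1}{\frac{1}{2} \cdot \frac{1}{71209} + \frac{69}{5}} = \frac{1}{\frac{1}{142418} + \frac{69}{5}} = \frac{1}{\frac{9826847}{712090}} = \frac{712090}{9826847}$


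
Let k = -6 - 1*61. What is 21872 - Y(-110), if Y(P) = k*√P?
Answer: 21872 + 67*I*√110 ≈ 21872.0 + 702.7*I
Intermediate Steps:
k = -67 (k = -6 - 61 = -67)
Y(P) = -67*√P
21872 - Y(-110) = 21872 - (-67)*√(-110) = 21872 - (-67)*I*√110 = 21872 + 67*I*√110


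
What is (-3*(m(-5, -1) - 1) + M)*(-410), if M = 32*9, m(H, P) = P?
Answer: -120540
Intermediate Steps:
M = 288
(-3*(m(-5, -1) - 1) + M)*(-410) = (-3*(-1 - 1) + 288)*(-410) = (-3*(-2) + 288)*(-410) = (6 + 288)*(-410) = 294*(-410) = -120540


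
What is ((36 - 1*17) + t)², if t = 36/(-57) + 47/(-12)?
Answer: 10857025/51984 ≈ 208.85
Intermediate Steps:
t = -1037/228 (t = 36*(-1/57) + 47*(-1/12) = -12/19 - 47/12 = -1037/228 ≈ -4.5482)
((36 - 1*17) + t)² = ((36 - 1*17) - 1037/228)² = ((36 - 17) - 1037/228)² = (19 - 1037/228)² = (3295/228)² = 10857025/51984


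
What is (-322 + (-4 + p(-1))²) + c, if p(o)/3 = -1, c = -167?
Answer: -440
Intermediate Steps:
p(o) = -3 (p(o) = 3*(-1) = -3)
(-322 + (-4 + p(-1))²) + c = (-322 + (-4 - 3)²) - 167 = (-322 + (-7)²) - 167 = (-322 + 49) - 167 = -273 - 167 = -440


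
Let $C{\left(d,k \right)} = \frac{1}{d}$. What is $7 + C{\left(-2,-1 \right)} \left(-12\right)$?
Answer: $13$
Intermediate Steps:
$7 + C{\left(-2,-1 \right)} \left(-12\right) = 7 + \frac{1}{-2} \left(-12\right) = 7 - -6 = 7 + 6 = 13$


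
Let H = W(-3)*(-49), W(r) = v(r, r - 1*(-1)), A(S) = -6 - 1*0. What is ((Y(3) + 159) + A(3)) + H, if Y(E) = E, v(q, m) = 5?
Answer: -89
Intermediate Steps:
A(S) = -6 (A(S) = -6 + 0 = -6)
W(r) = 5
H = -245 (H = 5*(-49) = -245)
((Y(3) + 159) + A(3)) + H = ((3 + 159) - 6) - 245 = (162 - 6) - 245 = 156 - 245 = -89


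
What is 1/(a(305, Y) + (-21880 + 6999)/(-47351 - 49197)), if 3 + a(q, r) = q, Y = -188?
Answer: 96548/29172377 ≈ 0.0033096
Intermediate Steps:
a(q, r) = -3 + q
1/(a(305, Y) + (-21880 + 6999)/(-47351 - 49197)) = 1/((-3 + 305) + (-21880 + 6999)/(-47351 - 49197)) = 1/(302 - 14881/(-96548)) = 1/(302 - 14881*(-1/96548)) = 1/(302 + 14881/96548) = 1/(29172377/96548) = 96548/29172377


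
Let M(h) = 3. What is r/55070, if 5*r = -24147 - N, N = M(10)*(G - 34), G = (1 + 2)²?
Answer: -12036/137675 ≈ -0.087423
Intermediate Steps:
G = 9 (G = 3² = 9)
N = -75 (N = 3*(9 - 34) = 3*(-25) = -75)
r = -24072/5 (r = (-24147 - 1*(-75))/5 = (-24147 + 75)/5 = (⅕)*(-24072) = -24072/5 ≈ -4814.4)
r/55070 = -24072/5/55070 = -24072/5*1/55070 = -12036/137675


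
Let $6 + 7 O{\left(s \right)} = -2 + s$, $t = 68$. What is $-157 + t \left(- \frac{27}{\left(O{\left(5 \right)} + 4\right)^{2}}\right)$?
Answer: $- \frac{188089}{625} \approx -300.94$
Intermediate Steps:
$O{\left(s \right)} = - \frac{8}{7} + \frac{s}{7}$ ($O{\left(s \right)} = - \frac{6}{7} + \frac{-2 + s}{7} = - \frac{6}{7} + \left(- \frac{2}{7} + \frac{s}{7}\right) = - \frac{8}{7} + \frac{s}{7}$)
$-157 + t \left(- \frac{27}{\left(O{\left(5 \right)} + 4\right)^{2}}\right) = -157 + 68 \left(- \frac{27}{\left(\left(- \frac{8}{7} + \frac{1}{7} \cdot 5\right) + 4\right)^{2}}\right) = -157 + 68 \left(- \frac{27}{\left(\left(- \frac{8}{7} + \frac{5}{7}\right) + 4\right)^{2}}\right) = -157 + 68 \left(- \frac{27}{\left(- \frac{3}{7} + 4\right)^{2}}\right) = -157 + 68 \left(- \frac{27}{\left(\frac{25}{7}\right)^{2}}\right) = -157 + 68 \left(- \frac{27}{\frac{625}{49}}\right) = -157 + 68 \left(\left(-27\right) \frac{49}{625}\right) = -157 + 68 \left(- \frac{1323}{625}\right) = -157 - \frac{89964}{625} = - \frac{188089}{625}$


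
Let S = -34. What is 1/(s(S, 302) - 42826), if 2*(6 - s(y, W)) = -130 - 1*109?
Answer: -2/85401 ≈ -2.3419e-5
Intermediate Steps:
s(y, W) = 251/2 (s(y, W) = 6 - (-130 - 1*109)/2 = 6 - (-130 - 109)/2 = 6 - ½*(-239) = 6 + 239/2 = 251/2)
1/(s(S, 302) - 42826) = 1/(251/2 - 42826) = 1/(-85401/2) = -2/85401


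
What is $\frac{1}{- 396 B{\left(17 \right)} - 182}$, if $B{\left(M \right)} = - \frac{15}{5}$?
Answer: $\frac{1}{1006} \approx 0.00099404$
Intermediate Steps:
$B{\left(M \right)} = -3$ ($B{\left(M \right)} = \left(-15\right) \frac{1}{5} = -3$)
$\frac{1}{- 396 B{\left(17 \right)} - 182} = \frac{1}{\left(-396\right) \left(-3\right) - 182} = \frac{1}{1188 - 182} = \frac{1}{1006}$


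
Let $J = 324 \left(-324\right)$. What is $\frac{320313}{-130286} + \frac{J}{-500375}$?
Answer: $- \frac{146599714239}{65191857250} \approx -2.2487$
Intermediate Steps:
$J = -104976$
$\frac{320313}{-130286} + \frac{J}{-500375} = \frac{320313}{-130286} - \frac{104976}{-500375} = 320313 \left(- \frac{1}{130286}\right) - - \frac{104976}{500375} = - \frac{320313}{130286} + \frac{104976}{500375} = - \frac{146599714239}{65191857250}$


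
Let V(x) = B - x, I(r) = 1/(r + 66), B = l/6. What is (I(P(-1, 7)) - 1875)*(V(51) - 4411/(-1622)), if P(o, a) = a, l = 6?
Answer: 5248365093/59203 ≈ 88650.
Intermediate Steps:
B = 1 (B = 6/6 = 6*(1/6) = 1)
I(r) = 1/(66 + r)
V(x) = 1 - x
(I(P(-1, 7)) - 1875)*(V(51) - 4411/(-1622)) = (1/(66 + 7) - 1875)*((1 - 1*51) - 4411/(-1622)) = (1/73 - 1875)*((1 - 51) - 4411*(-1/1622)) = (1/73 - 1875)*(-50 + 4411/1622) = -136874/73*(-76689/1622) = 5248365093/59203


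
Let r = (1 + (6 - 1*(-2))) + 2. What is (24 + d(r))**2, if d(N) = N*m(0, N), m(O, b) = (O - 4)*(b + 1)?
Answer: 254016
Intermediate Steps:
m(O, b) = (1 + b)*(-4 + O) (m(O, b) = (-4 + O)*(1 + b) = (1 + b)*(-4 + O))
r = 11 (r = (1 + (6 + 2)) + 2 = (1 + 8) + 2 = 9 + 2 = 11)
d(N) = N*(-4 - 4*N) (d(N) = N*(-4 + 0 - 4*N + 0*N) = N*(-4 + 0 - 4*N + 0) = N*(-4 - 4*N))
(24 + d(r))**2 = (24 + 4*11*(-1 - 1*11))**2 = (24 + 4*11*(-1 - 11))**2 = (24 + 4*11*(-12))**2 = (24 - 528)**2 = (-504)**2 = 254016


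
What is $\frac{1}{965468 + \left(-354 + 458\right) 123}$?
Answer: $\frac{1}{978260} \approx 1.0222 \cdot 10^{-6}$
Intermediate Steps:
$\frac{1}{965468 + \left(-354 + 458\right) 123} = \frac{1}{965468 + 104 \cdot 123} = \frac{1}{965468 + 12792} = \frac{1}{978260}$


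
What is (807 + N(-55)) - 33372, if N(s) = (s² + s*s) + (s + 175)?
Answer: -26395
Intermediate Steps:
N(s) = 175 + s + 2*s² (N(s) = (s² + s²) + (175 + s) = 2*s² + (175 + s) = 175 + s + 2*s²)
(807 + N(-55)) - 33372 = (807 + (175 - 55 + 2*(-55)²)) - 33372 = (807 + (175 - 55 + 2*3025)) - 33372 = (807 + (175 - 55 + 6050)) - 33372 = (807 + 6170) - 33372 = 6977 - 33372 = -26395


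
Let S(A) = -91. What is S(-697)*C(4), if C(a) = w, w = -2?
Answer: 182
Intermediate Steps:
C(a) = -2
S(-697)*C(4) = -91*(-2) = 182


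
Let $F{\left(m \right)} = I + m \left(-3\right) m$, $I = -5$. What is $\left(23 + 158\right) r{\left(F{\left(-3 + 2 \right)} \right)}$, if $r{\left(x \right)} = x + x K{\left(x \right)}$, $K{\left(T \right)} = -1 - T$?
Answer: $-11584$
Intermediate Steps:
$F{\left(m \right)} = -5 - 3 m^{2}$ ($F{\left(m \right)} = -5 + m \left(-3\right) m = -5 + - 3 m m = -5 - 3 m^{2}$)
$r{\left(x \right)} = x + x \left(-1 - x\right)$
$\left(23 + 158\right) r{\left(F{\left(-3 + 2 \right)} \right)} = \left(23 + 158\right) \left(- \left(-5 - 3 \left(-3 + 2\right)^{2}\right)^{2}\right) = 181 \left(- \left(-5 - 3 \left(-1\right)^{2}\right)^{2}\right) = 181 \left(- \left(-5 - 3\right)^{2}\right) = 181 \left(- \left(-8\right)^{2}\right) = 181 \left(\left(-1\right) 64\right) = 181 \left(-64\right) = -11584$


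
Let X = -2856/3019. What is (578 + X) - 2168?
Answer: -4803066/3019 ≈ -1590.9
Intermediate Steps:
X = -2856/3019 (X = -2856*1/3019 = -2856/3019 ≈ -0.94601)
(578 + X) - 2168 = (578 - 2856/3019) - 2168 = 1742126/3019 - 2168 = -4803066/3019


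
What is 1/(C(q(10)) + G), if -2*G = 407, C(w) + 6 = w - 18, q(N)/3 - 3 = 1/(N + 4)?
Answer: -7/1528 ≈ -0.0045812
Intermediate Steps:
q(N) = 9 + 3/(4 + N) (q(N) = 9 + 3/(N + 4) = 9 + 3/(4 + N))
C(w) = -24 + w (C(w) = -6 + (w - 18) = -6 + (-18 + w) = -24 + w)
G = -407/2 (G = -½*407 = -407/2 ≈ -203.50)
1/(C(q(10)) + G) = 1/((-24 + 3*(13 + 3*10)/(4 + 10)) - 407/2) = 1/((-24 + 3*(13 + 30)/14) - 407/2) = 1/((-24 + 3*(1/14)*43) - 407/2) = 1/((-24 + 129/14) - 407/2) = 1/(-207/14 - 407/2) = 1/(-1528/7) = -7/1528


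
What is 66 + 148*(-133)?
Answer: -19618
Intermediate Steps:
66 + 148*(-133) = 66 - 19684 = -19618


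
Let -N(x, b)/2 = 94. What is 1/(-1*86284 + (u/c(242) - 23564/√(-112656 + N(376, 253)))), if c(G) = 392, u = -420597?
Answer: -378693704324600/33081548904580766811 - 1810469248*I*√28211/33081548904580766811 ≈ -1.1447e-5 - 9.1921e-9*I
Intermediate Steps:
N(x, b) = -188 (N(x, b) = -2*94 = -188)
1/(-1*86284 + (u/c(242) - 23564/√(-112656 + N(376, 253)))) = 1/(-1*86284 + (-420597/392 - 23564/√(-112656 - 188))) = 1/(-86284 + (-420597*1/392 - 23564*(-I*√28211/56422))) = 1/(-86284 + (-420597/392 - 23564*(-I*√28211/56422))) = 1/(-86284 + (-420597/392 - (-11782)*I*√28211/28211)) = 1/(-86284 + (-420597/392 + 11782*I*√28211/28211)) = 1/(-34243925/392 + 11782*I*√28211/28211)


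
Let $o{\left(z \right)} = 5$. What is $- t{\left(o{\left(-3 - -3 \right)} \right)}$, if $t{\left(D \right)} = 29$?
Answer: $-29$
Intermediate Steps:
$- t{\left(o{\left(-3 - -3 \right)} \right)} = \left(-1\right) 29 = -29$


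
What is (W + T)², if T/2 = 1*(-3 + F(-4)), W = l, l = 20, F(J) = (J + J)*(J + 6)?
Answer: 324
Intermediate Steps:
F(J) = 2*J*(6 + J) (F(J) = (2*J)*(6 + J) = 2*J*(6 + J))
W = 20
T = -38 (T = 2*(1*(-3 + 2*(-4)*(6 - 4))) = 2*(1*(-3 + 2*(-4)*2)) = 2*(1*(-3 - 16)) = 2*(1*(-19)) = 2*(-19) = -38)
(W + T)² = (20 - 38)² = (-18)² = 324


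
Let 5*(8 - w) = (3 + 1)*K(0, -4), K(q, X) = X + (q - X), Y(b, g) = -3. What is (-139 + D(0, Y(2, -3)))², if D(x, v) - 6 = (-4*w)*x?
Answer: 17689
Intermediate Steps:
K(q, X) = q
w = 8 (w = 8 - (3 + 1)*0/5 = 8 - 4*0/5 = 8 - ⅕*0 = 8 + 0 = 8)
D(x, v) = 6 - 32*x (D(x, v) = 6 + (-4*8)*x = 6 - 32*x)
(-139 + D(0, Y(2, -3)))² = (-139 + (6 - 32*0))² = (-139 + (6 + 0))² = (-139 + 6)² = (-133)² = 17689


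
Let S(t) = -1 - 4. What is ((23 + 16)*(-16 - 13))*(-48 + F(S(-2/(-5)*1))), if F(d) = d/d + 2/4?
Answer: 105183/2 ≈ 52592.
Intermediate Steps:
S(t) = -5
F(d) = 3/2 (F(d) = 1 + 2*(¼) = 1 + ½ = 3/2)
((23 + 16)*(-16 - 13))*(-48 + F(S(-2/(-5)*1))) = ((23 + 16)*(-16 - 13))*(-48 + 3/2) = (39*(-29))*(-93/2) = -1131*(-93/2) = 105183/2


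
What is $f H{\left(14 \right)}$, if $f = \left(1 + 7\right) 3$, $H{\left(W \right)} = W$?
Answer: $336$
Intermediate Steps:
$f = 24$ ($f = 8 \cdot 3 = 24$)
$f H{\left(14 \right)} = 24 \cdot 14 = 336$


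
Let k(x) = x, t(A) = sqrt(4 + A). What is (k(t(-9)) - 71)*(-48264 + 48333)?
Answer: -4899 + 69*I*sqrt(5) ≈ -4899.0 + 154.29*I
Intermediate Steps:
(k(t(-9)) - 71)*(-48264 + 48333) = (sqrt(4 - 9) - 71)*(-48264 + 48333) = (sqrt(-5) - 71)*69 = (I*sqrt(5) - 71)*69 = (-71 + I*sqrt(5))*69 = -4899 + 69*I*sqrt(5)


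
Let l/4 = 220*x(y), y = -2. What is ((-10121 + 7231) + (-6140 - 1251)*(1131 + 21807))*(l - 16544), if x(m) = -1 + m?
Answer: 3252410239232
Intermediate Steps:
l = -2640 (l = 4*(220*(-1 - 2)) = 4*(220*(-3)) = 4*(-660) = -2640)
((-10121 + 7231) + (-6140 - 1251)*(1131 + 21807))*(l - 16544) = ((-10121 + 7231) + (-6140 - 1251)*(1131 + 21807))*(-2640 - 16544) = (-2890 - 7391*22938)*(-19184) = (-2890 - 169534758)*(-19184) = -169537648*(-19184) = 3252410239232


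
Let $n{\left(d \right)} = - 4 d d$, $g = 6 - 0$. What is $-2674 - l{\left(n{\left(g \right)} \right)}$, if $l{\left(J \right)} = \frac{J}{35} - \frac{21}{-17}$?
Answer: $- \frac{1589317}{595} \approx -2671.1$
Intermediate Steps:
$g = 6$ ($g = 6 + 0 = 6$)
$n{\left(d \right)} = - 4 d^{2}$
$l{\left(J \right)} = \frac{21}{17} + \frac{J}{35}$ ($l{\left(J \right)} = J \frac{1}{35} - - \frac{21}{17} = \frac{J}{35} + \frac{21}{17} = \frac{21}{17} + \frac{J}{35}$)
$-2674 - l{\left(n{\left(g \right)} \right)} = -2674 - \left(\frac{21}{17} + \frac{\left(-4\right) 6^{2}}{35}\right) = -2674 - \left(\frac{21}{17} + \frac{\left(-4\right) 36}{35}\right) = -2674 - \left(\frac{21}{17} + \frac{1}{35} \left(-144\right)\right) = -2674 - \left(\frac{21}{17} - \frac{144}{35}\right) = -2674 - - \frac{1713}{595} = -2674 + \frac{1713}{595} = - \frac{1589317}{595}$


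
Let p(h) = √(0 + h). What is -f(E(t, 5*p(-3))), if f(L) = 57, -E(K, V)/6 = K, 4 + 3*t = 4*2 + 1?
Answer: -57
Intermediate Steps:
p(h) = √h
t = 5/3 (t = -4/3 + (4*2 + 1)/3 = -4/3 + (8 + 1)/3 = -4/3 + (⅓)*9 = -4/3 + 3 = 5/3 ≈ 1.6667)
E(K, V) = -6*K
-f(E(t, 5*p(-3))) = -1*57 = -57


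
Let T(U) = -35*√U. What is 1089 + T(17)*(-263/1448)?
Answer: 1089 + 9205*√17/1448 ≈ 1115.2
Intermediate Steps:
1089 + T(17)*(-263/1448) = 1089 + (-35*√17)*(-263/1448) = 1089 + (-35*√17)*(-263*1/1448) = 1089 - 35*√17*(-263/1448) = 1089 + 9205*√17/1448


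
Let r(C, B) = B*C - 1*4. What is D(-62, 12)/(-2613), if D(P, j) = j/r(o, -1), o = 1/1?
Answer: 4/4355 ≈ 0.00091848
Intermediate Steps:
o = 1
r(C, B) = -4 + B*C (r(C, B) = B*C - 4 = -4 + B*C)
D(P, j) = -j/5 (D(P, j) = j/(-4 - 1*1) = j/(-4 - 1) = j/(-5) = j*(-1/5) = -j/5)
D(-62, 12)/(-2613) = -1/5*12/(-2613) = -12/5*(-1/2613) = 4/4355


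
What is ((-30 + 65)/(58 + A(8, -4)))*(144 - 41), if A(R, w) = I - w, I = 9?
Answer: 3605/71 ≈ 50.775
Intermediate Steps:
A(R, w) = 9 - w
((-30 + 65)/(58 + A(8, -4)))*(144 - 41) = ((-30 + 65)/(58 + (9 - 1*(-4))))*(144 - 41) = (35/(58 + (9 + 4)))*103 = (35/(58 + 13))*103 = (35/71)*103 = 3605/71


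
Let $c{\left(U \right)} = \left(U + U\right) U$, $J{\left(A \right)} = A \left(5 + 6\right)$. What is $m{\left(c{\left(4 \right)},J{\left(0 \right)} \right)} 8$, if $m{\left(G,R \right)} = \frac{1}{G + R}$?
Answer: $\frac{1}{4} \approx 0.25$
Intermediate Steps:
$J{\left(A \right)} = 11 A$ ($J{\left(A \right)} = A 11 = 11 A$)
$c{\left(U \right)} = 2 U^{2}$ ($c{\left(U \right)} = 2 U U = 2 U^{2}$)
$m{\left(c{\left(4 \right)},J{\left(0 \right)} \right)} 8 = \frac{1}{2 \cdot 4^{2} + 11 \cdot 0} \cdot 8 = \frac{1}{2 \cdot 16 + 0} \cdot 8 = \frac{1}{32 + 0} \cdot 8 = \frac{1}{32} \cdot 8 = \frac{1}{4}$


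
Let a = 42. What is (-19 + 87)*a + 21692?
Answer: 24548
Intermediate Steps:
(-19 + 87)*a + 21692 = (-19 + 87)*42 + 21692 = 68*42 + 21692 = 2856 + 21692 = 24548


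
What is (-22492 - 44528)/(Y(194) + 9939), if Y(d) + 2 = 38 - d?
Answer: -67020/9781 ≈ -6.8521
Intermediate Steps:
Y(d) = 36 - d (Y(d) = -2 + (38 - d) = 36 - d)
(-22492 - 44528)/(Y(194) + 9939) = (-22492 - 44528)/((36 - 1*194) + 9939) = -67020/((36 - 194) + 9939) = -67020/(-158 + 9939) = -67020/9781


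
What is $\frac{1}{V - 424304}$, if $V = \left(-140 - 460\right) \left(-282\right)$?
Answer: $- \frac{1}{255104} \approx -3.92 \cdot 10^{-6}$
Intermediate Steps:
$V = 169200$ ($V = \left(-600\right) \left(-282\right) = 169200$)
$\frac{1}{V - 424304} = \frac{1}{169200 - 424304} = \frac{1}{-255104} = - \frac{1}{255104}$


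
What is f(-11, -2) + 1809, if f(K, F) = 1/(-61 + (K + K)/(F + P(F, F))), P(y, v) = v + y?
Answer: 311145/172 ≈ 1809.0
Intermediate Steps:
f(K, F) = 1/(-61 + 2*K/(3*F)) (f(K, F) = 1/(-61 + (K + K)/(F + (F + F))) = 1/(-61 + (2*K)/(F + 2*F)) = 1/(-61 + (2*K)/((3*F))) = 1/(-61 + (2*K)*(1/(3*F))) = 1/(-61 + 2*K/(3*F)))
f(-11, -2) + 1809 = -3*(-2)/(-2*(-11) + 183*(-2)) + 1809 = -3*(-2)/(22 - 366) + 1809 = -3*(-2)/(-344) + 1809 = -3*(-2)*(-1/344) + 1809 = -3/172 + 1809 = 311145/172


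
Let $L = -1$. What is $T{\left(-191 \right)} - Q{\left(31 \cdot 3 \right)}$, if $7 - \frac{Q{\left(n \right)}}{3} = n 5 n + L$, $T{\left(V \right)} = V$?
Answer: $129520$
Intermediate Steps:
$Q{\left(n \right)} = 24 - 15 n^{2}$ ($Q{\left(n \right)} = 21 - 3 \left(n 5 n - 1\right) = 21 - 3 \left(5 n n - 1\right) = 21 - 3 \left(5 n^{2} - 1\right) = 21 - 3 \left(-1 + 5 n^{2}\right) = 21 - \left(-3 + 15 n^{2}\right) = 24 - 15 n^{2}$)
$T{\left(-191 \right)} - Q{\left(31 \cdot 3 \right)} = -191 - \left(24 - 15 \left(31 \cdot 3\right)^{2}\right) = -191 - \left(24 - 15 \cdot 93^{2}\right) = -191 - \left(24 - 129735\right) = -191 - -129711 = -191 + 129711 = 129520$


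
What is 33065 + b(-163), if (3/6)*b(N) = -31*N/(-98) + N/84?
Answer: 9689651/294 ≈ 32958.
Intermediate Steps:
b(N) = 193*N/294 (b(N) = 2*(-31*N/(-98) + N/84) = 2*(-31*N*(-1/98) + N*(1/84)) = 2*(31*N/98 + N/84) = 2*(193*N/588) = 193*N/294)
33065 + b(-163) = 33065 + (193/294)*(-163) = 33065 - 31459/294 = 9689651/294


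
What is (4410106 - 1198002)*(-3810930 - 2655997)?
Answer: -20772442084408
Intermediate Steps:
(4410106 - 1198002)*(-3810930 - 2655997) = 3212104*(-6466927) = -20772442084408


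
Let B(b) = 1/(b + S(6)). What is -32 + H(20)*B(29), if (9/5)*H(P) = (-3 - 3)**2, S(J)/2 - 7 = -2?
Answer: -1228/39 ≈ -31.487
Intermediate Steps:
S(J) = 10 (S(J) = 14 + 2*(-2) = 14 - 4 = 10)
H(P) = 20 (H(P) = 5*(-3 - 3)**2/9 = (5/9)*(-6)**2 = (5/9)*36 = 20)
B(b) = 1/(10 + b) (B(b) = 1/(b + 10) = 1/(10 + b))
-32 + H(20)*B(29) = -32 + 20/(10 + 29) = -32 + 20/39 = -1228/39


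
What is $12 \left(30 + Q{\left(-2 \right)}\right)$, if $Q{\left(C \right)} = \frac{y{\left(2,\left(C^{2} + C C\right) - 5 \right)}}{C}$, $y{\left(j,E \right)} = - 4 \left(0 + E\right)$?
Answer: $432$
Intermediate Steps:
$y{\left(j,E \right)} = - 4 E$
$Q{\left(C \right)} = \frac{20 - 8 C^{2}}{C}$ ($Q{\left(C \right)} = \frac{\left(-4\right) \left(\left(C^{2} + C C\right) - 5\right)}{C} = \frac{\left(-4\right) \left(\left(C^{2} + C^{2}\right) - 5\right)}{C} = \frac{\left(-4\right) \left(2 C^{2} - 5\right)}{C} = \frac{\left(-4\right) \left(-5 + 2 C^{2}\right)}{C} = \frac{20 - 8 C^{2}}{C}$)
$12 \left(30 + Q{\left(-2 \right)}\right) = 12 \left(30 + \left(\left(-8\right) \left(-2\right) + \frac{20}{-2}\right)\right) = 12 \left(30 + \left(16 + 20 \left(- \frac{1}{2}\right)\right)\right) = 12 \left(30 + \left(16 - 10\right)\right) = 12 \left(30 + 6\right) = 12 \cdot 36 = 432$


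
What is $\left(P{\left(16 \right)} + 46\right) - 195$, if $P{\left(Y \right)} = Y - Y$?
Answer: $-149$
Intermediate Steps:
$P{\left(Y \right)} = 0$
$\left(P{\left(16 \right)} + 46\right) - 195 = \left(0 + 46\right) - 195 = 46 - 195 = -149$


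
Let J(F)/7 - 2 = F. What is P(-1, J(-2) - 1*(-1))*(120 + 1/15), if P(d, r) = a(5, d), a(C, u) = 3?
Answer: 1801/5 ≈ 360.20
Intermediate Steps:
J(F) = 14 + 7*F
P(d, r) = 3
P(-1, J(-2) - 1*(-1))*(120 + 1/15) = 3*(120 + 1/15) = 3*(1801/15) = 1801/5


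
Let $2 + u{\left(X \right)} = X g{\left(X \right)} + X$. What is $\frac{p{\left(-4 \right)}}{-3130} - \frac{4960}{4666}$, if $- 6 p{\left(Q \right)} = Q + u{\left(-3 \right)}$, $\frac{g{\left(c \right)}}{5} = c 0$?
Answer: $- \frac{15531799}{14604580} \approx -1.0635$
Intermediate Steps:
$g{\left(c \right)} = 0$ ($g{\left(c \right)} = 5 c 0 = 5 \cdot 0 = 0$)
$u{\left(X \right)} = -2 + X$ ($u{\left(X \right)} = -2 + \left(X 0 + X\right) = -2 + \left(0 + X\right) = -2 + X$)
$p{\left(Q \right)} = \frac{5}{6} - \frac{Q}{6}$ ($p{\left(Q \right)} = - \frac{Q - 5}{6} = - \frac{-5 + Q}{6} = \frac{5}{6} - \frac{Q}{6}$)
$\frac{p{\left(-4 \right)}}{-3130} - \frac{4960}{4666} = \frac{\frac{5}{6} - - \frac{2}{3}}{-3130} - \frac{4960}{4666} = \left(\frac{5}{6} + \frac{2}{3}\right) \left(- \frac{1}{3130}\right) - \frac{2480}{2333} = \frac{3}{2} \left(- \frac{1}{3130}\right) - \frac{2480}{2333} = - \frac{3}{6260} - \frac{2480}{2333} = - \frac{15531799}{14604580}$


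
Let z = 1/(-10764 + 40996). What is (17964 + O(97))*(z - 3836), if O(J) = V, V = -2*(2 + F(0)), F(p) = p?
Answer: -260352539995/3779 ≈ -6.8895e+7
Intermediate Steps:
z = 1/30232 ≈ 3.3078e-5
V = -4 (V = -2*(2 + 0) = -2*2 = -4)
O(J) = -4
(17964 + O(97))*(z - 3836) = (17964 - 4)*(1/30232 - 3836) = 17960*(-115969951/30232) = -260352539995/3779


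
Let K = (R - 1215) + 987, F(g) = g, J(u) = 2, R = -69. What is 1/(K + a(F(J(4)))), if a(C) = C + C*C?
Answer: -1/291 ≈ -0.0034364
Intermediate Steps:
a(C) = C + C²
K = -297 (K = (-69 - 1215) + 987 = -1284 + 987 = -297)
1/(K + a(F(J(4)))) = 1/(-297 + 2*(1 + 2)) = 1/(-297 + 2*3) = 1/(-297 + 6) = 1/(-291) = -1/291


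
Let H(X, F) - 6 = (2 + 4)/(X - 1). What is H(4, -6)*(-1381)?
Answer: -11048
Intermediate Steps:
H(X, F) = 6 + 6/(-1 + X) (H(X, F) = 6 + (2 + 4)/(X - 1) = 6 + 6/(-1 + X))
H(4, -6)*(-1381) = (6*4/(-1 + 4))*(-1381) = (6*4/3)*(-1381) = (6*4*(⅓))*(-1381) = 8*(-1381) = -11048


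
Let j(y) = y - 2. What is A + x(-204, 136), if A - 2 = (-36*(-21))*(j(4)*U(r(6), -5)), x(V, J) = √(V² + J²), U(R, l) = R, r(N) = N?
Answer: 9074 + 68*√13 ≈ 9319.2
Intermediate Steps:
j(y) = -2 + y
x(V, J) = √(J² + V²)
A = 9074 (A = 2 + (-36*(-21))*((-2 + 4)*6) = 2 + 756*(2*6) = 2 + 756*12 = 2 + 9072 = 9074)
A + x(-204, 136) = 9074 + √(136² + (-204)²) = 9074 + √(18496 + 41616) = 9074 + √60112 = 9074 + 68*√13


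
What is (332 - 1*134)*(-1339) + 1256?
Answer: -263866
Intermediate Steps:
(332 - 1*134)*(-1339) + 1256 = (332 - 134)*(-1339) + 1256 = 198*(-1339) + 1256 = -265122 + 1256 = -263866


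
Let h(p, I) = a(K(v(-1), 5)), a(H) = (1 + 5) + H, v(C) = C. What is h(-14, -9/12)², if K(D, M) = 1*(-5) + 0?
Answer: 1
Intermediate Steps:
K(D, M) = -5 (K(D, M) = -5 + 0 = -5)
a(H) = 6 + H
h(p, I) = 1 (h(p, I) = 6 - 5 = 1)
h(-14, -9/12)² = 1² = 1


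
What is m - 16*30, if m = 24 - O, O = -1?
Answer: -455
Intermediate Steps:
m = 25 (m = 24 - 1*(-1) = 24 + 1 = 25)
m - 16*30 = 25 - 16*30 = 25 - 480 = -455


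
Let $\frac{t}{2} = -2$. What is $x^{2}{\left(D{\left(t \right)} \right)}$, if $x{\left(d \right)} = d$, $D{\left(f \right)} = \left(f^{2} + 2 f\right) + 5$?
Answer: $169$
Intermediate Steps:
$t = -4$ ($t = 2 \left(-2\right) = -4$)
$D{\left(f \right)} = 5 + f^{2} + 2 f$
$x^{2}{\left(D{\left(t \right)} \right)} = \left(5 + \left(-4\right)^{2} + 2 \left(-4\right)\right)^{2} = \left(5 + 16 - 8\right)^{2} = 13^{2} = 169$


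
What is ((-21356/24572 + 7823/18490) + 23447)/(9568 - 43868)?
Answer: -380450718267/556561943000 ≈ -0.68357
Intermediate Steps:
((-21356/24572 + 7823/18490) + 23447)/(9568 - 43868) = ((-21356*1/24572 + 7823*(1/18490)) + 23447)/(-34300) = ((-5339/6143 + 7823/18490) + 23447)*(-1/34300) = (-50661421/113584070 + 23447)*(-1/34300) = (2663155027869/113584070)*(-1/34300) = -380450718267/556561943000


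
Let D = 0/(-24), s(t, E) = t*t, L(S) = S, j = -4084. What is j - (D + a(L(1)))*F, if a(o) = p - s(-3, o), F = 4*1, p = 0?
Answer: -4048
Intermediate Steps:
s(t, E) = t**2
F = 4
a(o) = -9 (a(o) = 0 - 1*(-3)**2 = 0 - 1*9 = 0 - 9 = -9)
D = 0 (D = 0*(-1/24) = 0)
j - (D + a(L(1)))*F = -4084 - (0 - 9)*4 = -4084 - (-9)*4 = -4084 - 1*(-36) = -4084 + 36 = -4048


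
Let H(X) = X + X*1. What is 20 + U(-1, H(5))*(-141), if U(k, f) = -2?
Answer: 302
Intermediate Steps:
H(X) = 2*X (H(X) = X + X = 2*X)
20 + U(-1, H(5))*(-141) = 20 - 2*(-141) = 20 + 282 = 302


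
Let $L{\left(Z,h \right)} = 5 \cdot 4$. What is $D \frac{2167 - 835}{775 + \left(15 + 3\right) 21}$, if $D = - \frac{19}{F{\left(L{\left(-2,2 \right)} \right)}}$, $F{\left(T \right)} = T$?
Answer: $- \frac{6327}{5765} \approx -1.0975$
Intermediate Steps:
$L{\left(Z,h \right)} = 20$
$D = - \frac{19}{20} \approx -0.95$
$D \frac{2167 - 835}{775 + \left(15 + 3\right) 21} = - \frac{19 \frac{2167 - 835}{775 + \left(15 + 3\right) 21}}{20} = - \frac{19 \frac{1332}{775 + 18 \cdot 21}}{20} = - \frac{19 \frac{1332}{775 + 378}}{20} = - \frac{19 \cdot \frac{1332}{1153}}{20} = - \frac{19 \cdot 1332 \cdot \frac{1}{1153}}{20} = \left(- \frac{19}{20}\right) \frac{1332}{1153} = - \frac{6327}{5765}$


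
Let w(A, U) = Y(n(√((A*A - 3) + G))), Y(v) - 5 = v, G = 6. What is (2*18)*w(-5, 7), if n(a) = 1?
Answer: 216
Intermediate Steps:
Y(v) = 5 + v
w(A, U) = 6 (w(A, U) = 5 + 1 = 6)
(2*18)*w(-5, 7) = (2*18)*6 = 36*6 = 216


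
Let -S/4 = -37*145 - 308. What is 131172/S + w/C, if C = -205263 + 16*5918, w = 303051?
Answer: 635625884/209097325 ≈ 3.0399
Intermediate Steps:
C = -110575 (C = -205263 + 94688 = -110575)
S = 22692 (S = -4*(-37*145 - 308) = -4*(-5365 - 308) = -4*(-5673) = 22692)
131172/S + w/C = 131172/22692 + 303051/(-110575) = 131172*(1/22692) + 303051*(-1/110575) = 10931/1891 - 303051/110575 = 635625884/209097325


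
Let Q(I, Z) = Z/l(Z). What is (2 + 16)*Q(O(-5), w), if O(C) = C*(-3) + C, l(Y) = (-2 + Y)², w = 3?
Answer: 54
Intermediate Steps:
O(C) = -2*C (O(C) = -3*C + C = -2*C)
Q(I, Z) = Z/(-2 + Z)² (Q(I, Z) = Z/((-2 + Z)²) = Z/(-2 + Z)²)
(2 + 16)*Q(O(-5), w) = (2 + 16)*(3/(-2 + 3)²) = 18*(3/1²) = 18*(3*1) = 18*3 = 54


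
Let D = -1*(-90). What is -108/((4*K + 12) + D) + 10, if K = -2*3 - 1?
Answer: 316/37 ≈ 8.5405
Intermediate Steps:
D = 90
K = -7 (K = -6 - 1 = -7)
-108/((4*K + 12) + D) + 10 = -108/((4*(-7) + 12) + 90) + 10 = -108/((-28 + 12) + 90) + 10 = -108/(-16 + 90) + 10 = -108/74 + 10 = -108*1/74 + 10 = -54/37 + 10 = 316/37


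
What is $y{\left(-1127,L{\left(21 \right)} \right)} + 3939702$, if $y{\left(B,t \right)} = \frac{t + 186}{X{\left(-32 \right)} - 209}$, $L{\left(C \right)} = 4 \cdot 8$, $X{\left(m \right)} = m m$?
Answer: $\frac{3210857348}{815} \approx 3.9397 \cdot 10^{6}$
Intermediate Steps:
$X{\left(m \right)} = m^{2}$
$L{\left(C \right)} = 32$
$y{\left(B,t \right)} = \frac{186}{815} + \frac{t}{815}$ ($y{\left(B,t \right)} = \frac{t + 186}{\left(-32\right)^{2} - 209} = \frac{186 + t}{1024 - 209} = \frac{186 + t}{815} = \left(186 + t\right) \frac{1}{815} = \frac{186}{815} + \frac{t}{815}$)
$y{\left(-1127,L{\left(21 \right)} \right)} + 3939702 = \left(\frac{186}{815} + \frac{1}{815} \cdot 32\right) + 3939702 = \left(\frac{186}{815} + \frac{32}{815}\right) + 3939702 = \frac{218}{815} + 3939702 = \frac{3210857348}{815}$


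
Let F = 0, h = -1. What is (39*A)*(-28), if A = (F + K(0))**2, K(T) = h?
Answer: -1092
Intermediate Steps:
K(T) = -1
A = 1 (A = (0 - 1)**2 = (-1)**2 = 1)
(39*A)*(-28) = (39*1)*(-28) = 39*(-28) = -1092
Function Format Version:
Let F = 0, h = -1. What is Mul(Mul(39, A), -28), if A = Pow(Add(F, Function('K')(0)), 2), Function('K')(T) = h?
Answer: -1092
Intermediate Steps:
Function('K')(T) = -1
A = 1 (A = Pow(Add(0, -1), 2) = Pow(-1, 2) = 1)
Mul(Mul(39, A), -28) = Mul(Mul(39, 1), -28) = Mul(39, -28) = -1092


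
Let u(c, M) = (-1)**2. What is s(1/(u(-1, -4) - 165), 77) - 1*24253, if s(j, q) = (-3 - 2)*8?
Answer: -24293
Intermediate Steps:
u(c, M) = 1
s(j, q) = -40 (s(j, q) = -5*8 = -40)
s(1/(u(-1, -4) - 165), 77) - 1*24253 = -40 - 1*24253 = -40 - 24253 = -24293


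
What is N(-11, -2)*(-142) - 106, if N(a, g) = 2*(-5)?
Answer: 1314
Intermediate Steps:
N(a, g) = -10
N(-11, -2)*(-142) - 106 = -10*(-142) - 106 = 1420 - 106 = 1314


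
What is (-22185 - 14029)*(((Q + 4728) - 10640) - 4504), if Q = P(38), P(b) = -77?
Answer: 379993502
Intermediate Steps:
Q = -77
(-22185 - 14029)*(((Q + 4728) - 10640) - 4504) = (-22185 - 14029)*(((-77 + 4728) - 10640) - 4504) = -36214*((4651 - 10640) - 4504) = -36214*(-5989 - 4504) = -36214*(-10493) = 379993502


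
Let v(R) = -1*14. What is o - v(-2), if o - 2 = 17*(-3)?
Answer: -35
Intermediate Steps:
v(R) = -14
o = -49 (o = 2 + 17*(-3) = 2 - 51 = -49)
o - v(-2) = -49 - 1*(-14) = -49 + 14 = -35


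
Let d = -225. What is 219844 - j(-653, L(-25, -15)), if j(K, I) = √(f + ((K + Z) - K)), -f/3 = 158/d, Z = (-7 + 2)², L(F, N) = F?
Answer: 219844 - √6099/15 ≈ 2.1984e+5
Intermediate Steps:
Z = 25 (Z = (-5)² = 25)
f = 158/75 (f = -474/(-225) = -474*(-1)/225 = -3*(-158/225) = 158/75 ≈ 2.1067)
j(K, I) = √6099/15 (j(K, I) = √(158/75 + ((K + 25) - K)) = √(158/75 + ((25 + K) - K)) = √(158/75 + 25) = √(2033/75) = √6099/15)
219844 - j(-653, L(-25, -15)) = 219844 - √6099/15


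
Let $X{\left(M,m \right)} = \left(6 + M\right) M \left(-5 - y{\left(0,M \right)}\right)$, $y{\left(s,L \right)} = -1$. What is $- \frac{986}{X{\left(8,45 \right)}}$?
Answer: $\frac{493}{224} \approx 2.2009$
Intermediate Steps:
$X{\left(M,m \right)} = - 4 M \left(6 + M\right)$ ($X{\left(M,m \right)} = \left(6 + M\right) M \left(-5 - -1\right) = M \left(6 + M\right) \left(-5 + 1\right) = M \left(6 + M\right) \left(-4\right) = - 4 M \left(6 + M\right)$)
$- \frac{986}{X{\left(8,45 \right)}} = - \frac{986}{\left(-4\right) 8 \left(6 + 8\right)} = - \frac{986}{\left(-4\right) 8 \cdot 14} = - \frac{986}{-448} = \left(-986\right) \left(- \frac{1}{448}\right) = \frac{493}{224}$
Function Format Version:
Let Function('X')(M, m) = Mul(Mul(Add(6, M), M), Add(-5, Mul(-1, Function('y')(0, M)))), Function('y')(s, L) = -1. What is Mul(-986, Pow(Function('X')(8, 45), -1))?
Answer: Rational(493, 224) ≈ 2.2009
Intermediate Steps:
Function('X')(M, m) = Mul(-4, M, Add(6, M)) (Function('X')(M, m) = Mul(Mul(Add(6, M), M), Add(-5, Mul(-1, -1))) = Mul(Mul(M, Add(6, M)), Add(-5, 1)) = Mul(Mul(M, Add(6, M)), -4) = Mul(-4, M, Add(6, M)))
Mul(-986, Pow(Function('X')(8, 45), -1)) = Mul(-986, Pow(Mul(-4, 8, Add(6, 8)), -1)) = Mul(-986, Pow(Mul(-4, 8, 14), -1)) = Mul(-986, Pow(-448, -1)) = Mul(-986, Rational(-1, 448)) = Rational(493, 224)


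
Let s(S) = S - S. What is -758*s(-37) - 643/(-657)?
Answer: 643/657 ≈ 0.97869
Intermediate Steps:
s(S) = 0
-758*s(-37) - 643/(-657) = -758*0 - 643/(-657) = 0 - 643*(-1/657) = 0 + 643/657 = 643/657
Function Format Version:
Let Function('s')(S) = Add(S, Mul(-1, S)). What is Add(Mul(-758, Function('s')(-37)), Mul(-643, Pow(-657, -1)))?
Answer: Rational(643, 657) ≈ 0.97869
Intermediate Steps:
Function('s')(S) = 0
Add(Mul(-758, Function('s')(-37)), Mul(-643, Pow(-657, -1))) = Add(Mul(-758, 0), Mul(-643, Pow(-657, -1))) = Add(0, Mul(-643, Rational(-1, 657))) = Add(0, Rational(643, 657)) = Rational(643, 657)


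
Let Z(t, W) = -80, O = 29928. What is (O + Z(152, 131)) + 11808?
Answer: 41656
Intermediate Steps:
(O + Z(152, 131)) + 11808 = (29928 - 80) + 11808 = 29848 + 11808 = 41656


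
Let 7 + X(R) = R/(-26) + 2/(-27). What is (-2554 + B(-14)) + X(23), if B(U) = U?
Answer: -1808323/702 ≈ -2576.0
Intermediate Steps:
X(R) = -191/27 - R/26 (X(R) = -7 + (R/(-26) + 2/(-27)) = -7 + (R*(-1/26) + 2*(-1/27)) = -7 + (-R/26 - 2/27) = -7 + (-2/27 - R/26) = -191/27 - R/26)
(-2554 + B(-14)) + X(23) = (-2554 - 14) + (-191/27 - 1/26*23) = -2568 + (-191/27 - 23/26) = -2568 - 5587/702 = -1808323/702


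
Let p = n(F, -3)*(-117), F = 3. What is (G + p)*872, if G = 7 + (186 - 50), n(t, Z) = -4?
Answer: 532792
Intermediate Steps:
p = 468 (p = -4*(-117) = 468)
G = 143 (G = 7 + 136 = 143)
(G + p)*872 = (143 + 468)*872 = 611*872 = 532792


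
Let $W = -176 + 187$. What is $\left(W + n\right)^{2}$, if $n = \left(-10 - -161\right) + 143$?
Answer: $93025$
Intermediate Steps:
$n = 294$ ($n = \left(-10 + 161\right) + 143 = 151 + 143 = 294$)
$W = 11$
$\left(W + n\right)^{2} = \left(11 + 294\right)^{2} = 305^{2} = 93025$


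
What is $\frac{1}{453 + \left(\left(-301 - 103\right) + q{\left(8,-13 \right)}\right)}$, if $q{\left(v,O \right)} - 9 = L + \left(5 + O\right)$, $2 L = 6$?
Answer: $\frac{1}{53} \approx 0.018868$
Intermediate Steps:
$L = 3$ ($L = \frac{1}{2} \cdot 6 = 3$)
$q{\left(v,O \right)} = 17 + O$ ($q{\left(v,O \right)} = 9 + \left(3 + \left(5 + O\right)\right) = 9 + \left(8 + O\right) = 17 + O$)
$\frac{1}{453 + \left(\left(-301 - 103\right) + q{\left(8,-13 \right)}\right)} = \frac{1}{453 + \left(\left(-301 - 103\right) + \left(17 - 13\right)\right)} = \frac{1}{453 + \left(-404 + 4\right)} = \frac{1}{453 - 400} = \frac{1}{53}$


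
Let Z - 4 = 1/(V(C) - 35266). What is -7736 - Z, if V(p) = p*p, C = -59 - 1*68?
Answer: -148120379/19137 ≈ -7740.0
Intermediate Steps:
C = -127 (C = -59 - 68 = -127)
V(p) = p**2
Z = 76547/19137 (Z = 4 + 1/((-127)**2 - 35266) = 4 + 1/(16129 - 35266) = 4 + 1/(-19137) = 4 - 1/19137 = 76547/19137 ≈ 3.9999)
-7736 - Z = -7736 - 1*76547/19137 = -7736 - 76547/19137 = -148120379/19137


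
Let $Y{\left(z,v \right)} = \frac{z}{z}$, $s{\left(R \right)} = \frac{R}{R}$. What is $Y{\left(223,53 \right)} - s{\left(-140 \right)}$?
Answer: $0$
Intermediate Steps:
$s{\left(R \right)} = 1$
$Y{\left(z,v \right)} = 1$
$Y{\left(223,53 \right)} - s{\left(-140 \right)} = 1 - 1 = 0$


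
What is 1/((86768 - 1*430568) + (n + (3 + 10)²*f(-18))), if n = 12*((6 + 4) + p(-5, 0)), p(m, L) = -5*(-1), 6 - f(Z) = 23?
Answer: -1/346493 ≈ -2.8861e-6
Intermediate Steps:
f(Z) = -17 (f(Z) = 6 - 1*23 = 6 - 23 = -17)
p(m, L) = 5
n = 180 (n = 12*((6 + 4) + 5) = 12*(10 + 5) = 12*15 = 180)
1/((86768 - 1*430568) + (n + (3 + 10)²*f(-18))) = 1/((86768 - 1*430568) + (180 + (3 + 10)²*(-17))) = 1/((86768 - 430568) + (180 + 13²*(-17))) = 1/(-343800 + (180 + 169*(-17))) = 1/(-343800 + (180 - 2873)) = 1/(-343800 - 2693) = 1/(-346493) = -1/346493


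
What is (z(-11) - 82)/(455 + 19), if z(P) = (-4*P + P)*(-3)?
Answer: -181/474 ≈ -0.38186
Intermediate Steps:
z(P) = 9*P (z(P) = -3*P*(-3) = 9*P)
(z(-11) - 82)/(455 + 19) = (9*(-11) - 82)/(455 + 19) = (-99 - 82)/474 = -181*1/474 = -181/474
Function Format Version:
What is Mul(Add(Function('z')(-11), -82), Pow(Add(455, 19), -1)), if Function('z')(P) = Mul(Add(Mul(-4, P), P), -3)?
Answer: Rational(-181, 474) ≈ -0.38186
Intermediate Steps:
Function('z')(P) = Mul(9, P) (Function('z')(P) = Mul(Mul(-3, P), -3) = Mul(9, P))
Mul(Add(Function('z')(-11), -82), Pow(Add(455, 19), -1)) = Mul(Add(Mul(9, -11), -82), Pow(Add(455, 19), -1)) = Mul(Add(-99, -82), Pow(474, -1)) = Mul(-181, Rational(1, 474)) = Rational(-181, 474)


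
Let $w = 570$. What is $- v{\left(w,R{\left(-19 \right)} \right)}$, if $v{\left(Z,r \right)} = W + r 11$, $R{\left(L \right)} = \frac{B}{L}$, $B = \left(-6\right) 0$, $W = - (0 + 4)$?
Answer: $4$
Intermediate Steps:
$W = -4$ ($W = \left(-1\right) 4 = -4$)
$B = 0$
$R{\left(L \right)} = 0$ ($R{\left(L \right)} = \frac{0}{L} = 0$)
$v{\left(Z,r \right)} = -4 + 11 r$ ($v{\left(Z,r \right)} = -4 + r 11 = -4 + 11 r$)
$- v{\left(w,R{\left(-19 \right)} \right)} = - (-4 + 11 \cdot 0) = - (-4 + 0) = \left(-1\right) \left(-4\right) = 4$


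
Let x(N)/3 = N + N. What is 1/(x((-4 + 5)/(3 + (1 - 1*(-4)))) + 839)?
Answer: 4/3359 ≈ 0.0011908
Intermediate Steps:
x(N) = 6*N (x(N) = 3*(N + N) = 3*(2*N) = 6*N)
1/(x((-4 + 5)/(3 + (1 - 1*(-4)))) + 839) = 1/(6*((-4 + 5)/(3 + (1 - 1*(-4)))) + 839) = 1/(6*(1/(3 + (1 + 4))) + 839) = 1/(6*(1/(3 + 5)) + 839) = 1/(6*(1/8) + 839) = 1/(6*(1*(⅛)) + 839) = 1/(6*(⅛) + 839) = 1/(¾ + 839) = 1/(3359/4) = 4/3359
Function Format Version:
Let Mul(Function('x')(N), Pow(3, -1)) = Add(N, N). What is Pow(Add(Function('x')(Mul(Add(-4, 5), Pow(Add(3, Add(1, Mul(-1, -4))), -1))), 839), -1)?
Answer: Rational(4, 3359) ≈ 0.0011908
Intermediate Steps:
Function('x')(N) = Mul(6, N) (Function('x')(N) = Mul(3, Add(N, N)) = Mul(3, Mul(2, N)) = Mul(6, N))
Pow(Add(Function('x')(Mul(Add(-4, 5), Pow(Add(3, Add(1, Mul(-1, -4))), -1))), 839), -1) = Pow(Add(Mul(6, Mul(Add(-4, 5), Pow(Add(3, Add(1, Mul(-1, -4))), -1))), 839), -1) = Pow(Add(Mul(6, Mul(1, Pow(Add(3, Add(1, 4)), -1))), 839), -1) = Pow(Add(Mul(6, Mul(1, Pow(Add(3, 5), -1))), 839), -1) = Pow(Add(Mul(6, Mul(1, Pow(8, -1))), 839), -1) = Pow(Add(Mul(6, Mul(1, Rational(1, 8))), 839), -1) = Pow(Add(Mul(6, Rational(1, 8)), 839), -1) = Pow(Add(Rational(3, 4), 839), -1) = Pow(Rational(3359, 4), -1) = Rational(4, 3359)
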